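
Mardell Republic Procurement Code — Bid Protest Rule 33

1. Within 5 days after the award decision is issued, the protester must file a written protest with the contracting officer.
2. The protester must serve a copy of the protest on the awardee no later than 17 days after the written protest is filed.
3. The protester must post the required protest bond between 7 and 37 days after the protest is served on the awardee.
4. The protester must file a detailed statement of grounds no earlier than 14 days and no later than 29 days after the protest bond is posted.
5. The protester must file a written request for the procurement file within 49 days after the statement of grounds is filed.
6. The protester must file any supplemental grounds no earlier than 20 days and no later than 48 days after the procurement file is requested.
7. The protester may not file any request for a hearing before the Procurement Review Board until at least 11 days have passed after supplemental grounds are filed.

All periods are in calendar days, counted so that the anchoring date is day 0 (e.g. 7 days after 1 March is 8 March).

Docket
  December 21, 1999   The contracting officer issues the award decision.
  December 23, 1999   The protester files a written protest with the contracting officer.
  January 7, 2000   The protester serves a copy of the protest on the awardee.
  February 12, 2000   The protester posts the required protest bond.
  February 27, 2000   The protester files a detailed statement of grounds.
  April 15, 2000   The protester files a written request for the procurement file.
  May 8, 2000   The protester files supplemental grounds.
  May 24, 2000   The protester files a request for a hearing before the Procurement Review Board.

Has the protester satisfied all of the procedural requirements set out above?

(1) due by December 21, 1999 + 5 days = December 26, 1999; completed December 23, 1999, before the deadline.
(2) due by December 23, 1999 + 17 days = January 9, 2000; done January 7, 2000 — timely.
(3) the permitted window runs from January 7, 2000 + 7 = January 14, 2000 to January 7, 2000 + 37 = February 13, 2000; done February 12, 2000, which is between those dates.
(4) the permitted window runs from February 12, 2000 + 14 = February 26, 2000 to February 12, 2000 + 29 = March 12, 2000; done February 27, 2000 — within the window.
(5) due by February 27, 2000 + 49 days = April 16, 2000; completed April 15, 2000, before the deadline.
(6) the permitted window runs from April 15, 2000 + 20 = May 5, 2000 to April 15, 2000 + 48 = June 2, 2000; done May 8, 2000, which is between those dates.
(7) permitted from May 8, 2000 + 11 days = May 19, 2000 onward; May 24, 2000 is on or after that date.

Yes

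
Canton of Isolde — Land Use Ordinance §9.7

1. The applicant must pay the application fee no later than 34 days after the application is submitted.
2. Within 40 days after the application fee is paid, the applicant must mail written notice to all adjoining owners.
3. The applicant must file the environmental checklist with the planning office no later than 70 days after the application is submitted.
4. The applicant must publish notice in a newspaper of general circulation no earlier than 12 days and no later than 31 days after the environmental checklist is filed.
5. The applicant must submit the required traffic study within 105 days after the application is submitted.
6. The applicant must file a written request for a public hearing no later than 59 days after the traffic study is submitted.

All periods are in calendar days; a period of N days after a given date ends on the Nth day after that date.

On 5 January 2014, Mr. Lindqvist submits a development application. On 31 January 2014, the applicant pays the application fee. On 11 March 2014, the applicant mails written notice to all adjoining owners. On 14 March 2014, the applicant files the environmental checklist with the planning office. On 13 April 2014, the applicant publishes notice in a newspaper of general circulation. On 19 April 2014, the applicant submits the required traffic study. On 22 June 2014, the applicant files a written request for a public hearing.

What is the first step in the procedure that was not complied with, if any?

Step 6

Step 1 — counting 34 days from 5 January 2014 (when the application is submitted) gives a deadline of 8 February 2014; done 31 January 2014 — timely.
Step 2 — counting 40 days from 31 January 2014 (when the application fee is paid) gives a deadline of 12 March 2014; 11 March 2014 is within that limit.
Step 3 — counting 70 days from 5 January 2014 (when the application is submitted) gives a deadline of 16 March 2014; completed 14 March 2014, before the deadline.
Step 4 — 12 and 31 days from 14 March 2014 (when the environmental checklist is filed) are 26 March 2014 and 14 April 2014 respectively; 13 April 2014 falls inside that range.
Step 5 — counting 105 days from 5 January 2014 (when the application is submitted) gives a deadline of 20 April 2014; completed 19 April 2014, before the deadline.
Step 6 — counting 59 days from 19 April 2014 (when the traffic study is submitted) gives a deadline of 17 June 2014; not done until 22 June 2014, 5 days after the deadline.
The procedure was therefore not followed at step 6.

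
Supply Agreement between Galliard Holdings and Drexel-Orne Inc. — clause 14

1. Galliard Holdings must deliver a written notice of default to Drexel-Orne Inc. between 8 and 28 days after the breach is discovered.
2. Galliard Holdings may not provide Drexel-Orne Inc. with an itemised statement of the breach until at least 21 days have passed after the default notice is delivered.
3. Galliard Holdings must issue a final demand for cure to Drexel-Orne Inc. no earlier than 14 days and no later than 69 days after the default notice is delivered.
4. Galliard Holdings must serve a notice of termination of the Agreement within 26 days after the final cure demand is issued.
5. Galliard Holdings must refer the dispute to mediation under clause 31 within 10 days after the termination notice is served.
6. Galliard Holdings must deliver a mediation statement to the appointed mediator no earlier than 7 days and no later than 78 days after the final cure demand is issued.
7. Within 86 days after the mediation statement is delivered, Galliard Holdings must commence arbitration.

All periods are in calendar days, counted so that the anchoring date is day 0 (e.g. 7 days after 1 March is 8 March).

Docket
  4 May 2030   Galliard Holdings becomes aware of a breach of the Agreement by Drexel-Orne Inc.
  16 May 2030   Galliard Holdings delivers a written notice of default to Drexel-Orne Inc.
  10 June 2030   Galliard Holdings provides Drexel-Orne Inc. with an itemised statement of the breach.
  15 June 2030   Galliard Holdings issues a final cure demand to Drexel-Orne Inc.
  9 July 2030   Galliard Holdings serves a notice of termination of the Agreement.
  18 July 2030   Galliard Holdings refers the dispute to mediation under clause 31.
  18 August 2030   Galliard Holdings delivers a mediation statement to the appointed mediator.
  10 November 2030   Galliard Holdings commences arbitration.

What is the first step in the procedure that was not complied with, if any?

None — every step was satisfied

(1) the permitted window runs from 4 May 2030 + 8 = 12 May 2030 to 4 May 2030 + 28 = 1 June 2030; 16 May 2030 falls inside that range.
(2) permitted from 16 May 2030 + 21 days = 6 June 2030 onward; done 10 June 2030 — permitted.
(3) the permitted window runs from 16 May 2030 + 14 = 30 May 2030 to 16 May 2030 + 69 = 24 July 2030; done 15 June 2030 — within the window.
(4) due by 15 June 2030 + 26 days = 11 July 2030; done 9 July 2030 — timely.
(5) due by 9 July 2030 + 10 days = 19 July 2030; completed 18 July 2030, before the deadline.
(6) the permitted window runs from 15 June 2030 + 7 = 22 June 2030 to 15 June 2030 + 78 = 1 September 2030; done 18 August 2030, which is between those dates.
(7) due by 18 August 2030 + 86 days = 12 November 2030; completed 10 November 2030, before the deadline.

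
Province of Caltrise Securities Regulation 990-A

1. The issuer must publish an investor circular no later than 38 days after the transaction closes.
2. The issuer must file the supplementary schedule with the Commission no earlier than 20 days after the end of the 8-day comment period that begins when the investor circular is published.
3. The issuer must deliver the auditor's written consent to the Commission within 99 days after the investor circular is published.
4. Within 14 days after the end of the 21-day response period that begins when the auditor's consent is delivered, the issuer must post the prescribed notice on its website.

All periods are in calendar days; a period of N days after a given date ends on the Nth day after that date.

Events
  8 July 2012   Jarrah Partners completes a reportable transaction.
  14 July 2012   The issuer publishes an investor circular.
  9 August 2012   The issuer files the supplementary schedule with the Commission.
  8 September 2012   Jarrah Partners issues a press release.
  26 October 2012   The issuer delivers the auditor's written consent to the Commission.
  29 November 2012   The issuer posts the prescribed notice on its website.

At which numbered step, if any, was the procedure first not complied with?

Step 2

Step 1: 38 days after 8 July 2012 (when the transaction closes) is 15 August 2012; completed 14 July 2012, before the deadline.
Step 2: the earliest permitted date is 20 days after 22 July 2012 (end of the 8-day comment period, which began when the investor circular is published on 14 July 2012), i.e. 11 August 2012; done 9 August 2012 — 2 days too early.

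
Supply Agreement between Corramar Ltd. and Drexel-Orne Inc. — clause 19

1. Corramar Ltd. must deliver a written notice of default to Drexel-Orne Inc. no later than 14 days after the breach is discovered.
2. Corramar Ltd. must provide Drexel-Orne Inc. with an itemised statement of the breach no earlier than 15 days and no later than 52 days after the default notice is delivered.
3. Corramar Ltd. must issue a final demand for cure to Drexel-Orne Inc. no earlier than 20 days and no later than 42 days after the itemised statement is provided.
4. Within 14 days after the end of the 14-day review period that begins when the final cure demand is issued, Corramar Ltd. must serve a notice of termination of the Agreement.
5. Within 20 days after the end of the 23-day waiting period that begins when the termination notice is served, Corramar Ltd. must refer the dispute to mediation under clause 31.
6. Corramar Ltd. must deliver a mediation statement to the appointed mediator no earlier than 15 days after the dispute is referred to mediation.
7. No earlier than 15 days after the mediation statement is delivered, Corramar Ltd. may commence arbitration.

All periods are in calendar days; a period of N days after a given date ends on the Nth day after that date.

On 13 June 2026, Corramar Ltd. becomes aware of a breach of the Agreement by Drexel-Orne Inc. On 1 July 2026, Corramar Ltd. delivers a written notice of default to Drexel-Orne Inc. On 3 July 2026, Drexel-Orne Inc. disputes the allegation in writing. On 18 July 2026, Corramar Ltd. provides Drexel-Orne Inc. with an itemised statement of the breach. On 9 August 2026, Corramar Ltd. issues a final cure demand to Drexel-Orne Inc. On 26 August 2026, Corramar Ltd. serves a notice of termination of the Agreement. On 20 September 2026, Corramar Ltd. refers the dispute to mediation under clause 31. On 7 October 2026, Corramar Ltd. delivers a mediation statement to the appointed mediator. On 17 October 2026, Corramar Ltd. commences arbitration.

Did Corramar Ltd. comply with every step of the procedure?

No

Step 1 — counting 14 days from 13 June 2026 (when the breach is discovered) gives a deadline of 27 June 2026; not done until 1 July 2026, 4 days after the deadline.
That is the first point of non-compliance.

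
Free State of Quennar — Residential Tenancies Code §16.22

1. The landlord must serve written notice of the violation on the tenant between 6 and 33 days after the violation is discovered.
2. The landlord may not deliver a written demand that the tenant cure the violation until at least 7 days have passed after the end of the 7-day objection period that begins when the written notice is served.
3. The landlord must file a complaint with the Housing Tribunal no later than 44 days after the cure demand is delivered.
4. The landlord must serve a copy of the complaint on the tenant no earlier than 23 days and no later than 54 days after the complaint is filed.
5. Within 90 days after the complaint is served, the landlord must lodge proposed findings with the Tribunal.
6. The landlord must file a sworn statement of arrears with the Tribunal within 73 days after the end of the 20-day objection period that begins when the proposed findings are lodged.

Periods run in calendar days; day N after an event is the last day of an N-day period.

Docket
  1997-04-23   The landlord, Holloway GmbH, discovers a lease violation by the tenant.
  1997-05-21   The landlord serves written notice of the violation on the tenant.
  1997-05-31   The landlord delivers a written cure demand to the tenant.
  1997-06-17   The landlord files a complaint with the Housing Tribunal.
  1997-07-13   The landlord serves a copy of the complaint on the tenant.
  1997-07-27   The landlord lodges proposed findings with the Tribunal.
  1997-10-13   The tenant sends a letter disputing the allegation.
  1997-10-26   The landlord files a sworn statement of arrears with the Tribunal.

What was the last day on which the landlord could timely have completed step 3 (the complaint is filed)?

Step 3 runs from 1997-05-31, when the cure demand is delivered. 44 days after 1997-05-31 is 1997-07-14.

1997-07-14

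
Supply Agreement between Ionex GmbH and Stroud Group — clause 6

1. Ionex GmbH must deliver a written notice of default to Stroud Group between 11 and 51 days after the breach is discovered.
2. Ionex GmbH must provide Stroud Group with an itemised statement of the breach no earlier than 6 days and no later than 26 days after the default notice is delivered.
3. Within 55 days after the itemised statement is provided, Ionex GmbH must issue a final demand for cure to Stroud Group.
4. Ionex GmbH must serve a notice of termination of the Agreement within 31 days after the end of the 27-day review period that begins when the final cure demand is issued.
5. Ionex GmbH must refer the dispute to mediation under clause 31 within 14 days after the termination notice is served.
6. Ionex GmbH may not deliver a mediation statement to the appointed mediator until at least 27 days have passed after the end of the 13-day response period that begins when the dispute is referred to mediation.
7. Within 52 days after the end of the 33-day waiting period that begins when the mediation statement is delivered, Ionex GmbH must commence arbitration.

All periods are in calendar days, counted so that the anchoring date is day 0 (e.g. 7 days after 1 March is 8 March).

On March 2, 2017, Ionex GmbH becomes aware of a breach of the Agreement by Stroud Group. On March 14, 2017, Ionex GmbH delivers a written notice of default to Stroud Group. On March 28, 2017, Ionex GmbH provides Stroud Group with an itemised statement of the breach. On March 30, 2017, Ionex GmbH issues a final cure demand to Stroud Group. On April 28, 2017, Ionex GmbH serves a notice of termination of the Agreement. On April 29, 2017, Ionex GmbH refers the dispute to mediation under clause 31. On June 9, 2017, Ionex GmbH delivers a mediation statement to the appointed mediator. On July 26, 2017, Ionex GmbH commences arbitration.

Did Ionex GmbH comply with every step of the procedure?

Yes

Step 1: the window is 11–51 days after March 2, 2017 (when the breach is discovered), so March 13, 2017 through April 22, 2017; done March 14, 2017 — within the window.
Step 2: the window is 6–26 days after March 14, 2017 (when the default notice is delivered), so March 20, 2017 through April 9, 2017; March 28, 2017 falls inside that range.
Step 3: 55 days after March 28, 2017 (when the itemised statement is provided) is May 22, 2017; March 30, 2017 is within that limit.
Step 4: 31 days after April 26, 2017 (end of the 27-day review period, which began when the final cure demand is issued on March 30, 2017) is May 27, 2017; done April 28, 2017 — timely.
Step 5: 14 days after April 28, 2017 (when the termination notice is served) is May 12, 2017; April 29, 2017 is within that limit.
Step 6: the earliest permitted date is 27 days after May 12, 2017 (end of the 13-day response period, which began when the dispute is referred to mediation on April 29, 2017), i.e. June 8, 2017; done June 9, 2017, after the minimum wait.
Step 7: 52 days after July 12, 2017 (end of the 33-day waiting period, which began when the mediation statement is delivered on June 9, 2017) is September 2, 2017; completed July 26, 2017, before the deadline.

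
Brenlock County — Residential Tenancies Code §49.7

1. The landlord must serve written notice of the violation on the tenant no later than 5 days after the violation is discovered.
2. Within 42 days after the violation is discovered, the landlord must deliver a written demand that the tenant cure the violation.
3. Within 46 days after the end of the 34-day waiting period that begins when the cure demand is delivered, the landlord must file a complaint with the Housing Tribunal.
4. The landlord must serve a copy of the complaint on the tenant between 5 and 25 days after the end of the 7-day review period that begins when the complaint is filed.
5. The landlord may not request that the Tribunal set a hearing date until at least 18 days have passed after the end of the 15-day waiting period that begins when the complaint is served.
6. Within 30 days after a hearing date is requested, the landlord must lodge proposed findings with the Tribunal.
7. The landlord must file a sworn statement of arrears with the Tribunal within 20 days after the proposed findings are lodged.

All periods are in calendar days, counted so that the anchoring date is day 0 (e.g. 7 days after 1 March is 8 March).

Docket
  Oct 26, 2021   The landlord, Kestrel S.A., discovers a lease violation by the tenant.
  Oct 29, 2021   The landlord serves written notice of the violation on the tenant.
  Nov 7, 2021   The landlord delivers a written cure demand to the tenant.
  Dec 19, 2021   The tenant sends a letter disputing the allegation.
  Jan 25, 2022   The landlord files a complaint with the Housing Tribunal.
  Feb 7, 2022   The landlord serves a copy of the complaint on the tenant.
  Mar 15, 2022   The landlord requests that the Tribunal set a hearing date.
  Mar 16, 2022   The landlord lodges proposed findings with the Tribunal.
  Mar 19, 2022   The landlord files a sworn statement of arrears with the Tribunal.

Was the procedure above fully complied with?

Yes

(1) due by Oct 26, 2021 + 5 days = Oct 31, 2021; completed Oct 29, 2021, before the deadline.
(2) due by Oct 26, 2021 + 42 days = Dec 7, 2021; Nov 7, 2021 is within that limit.
(3) due by Dec 11, 2021 + 46 days = Jan 26, 2022; Jan 25, 2022 is within that limit.
(4) the permitted window runs from Feb 1, 2022 + 5 = Feb 6, 2022 to Feb 1, 2022 + 25 = Feb 26, 2022; done Feb 7, 2022, which is between those dates.
(5) permitted from Feb 22, 2022 + 18 days = Mar 12, 2022 onward; done Mar 15, 2022 — permitted.
(6) due by Mar 15, 2022 + 30 days = Apr 14, 2022; completed Mar 16, 2022, before the deadline.
(7) due by Mar 16, 2022 + 20 days = Apr 5, 2022; done Mar 19, 2022 — timely.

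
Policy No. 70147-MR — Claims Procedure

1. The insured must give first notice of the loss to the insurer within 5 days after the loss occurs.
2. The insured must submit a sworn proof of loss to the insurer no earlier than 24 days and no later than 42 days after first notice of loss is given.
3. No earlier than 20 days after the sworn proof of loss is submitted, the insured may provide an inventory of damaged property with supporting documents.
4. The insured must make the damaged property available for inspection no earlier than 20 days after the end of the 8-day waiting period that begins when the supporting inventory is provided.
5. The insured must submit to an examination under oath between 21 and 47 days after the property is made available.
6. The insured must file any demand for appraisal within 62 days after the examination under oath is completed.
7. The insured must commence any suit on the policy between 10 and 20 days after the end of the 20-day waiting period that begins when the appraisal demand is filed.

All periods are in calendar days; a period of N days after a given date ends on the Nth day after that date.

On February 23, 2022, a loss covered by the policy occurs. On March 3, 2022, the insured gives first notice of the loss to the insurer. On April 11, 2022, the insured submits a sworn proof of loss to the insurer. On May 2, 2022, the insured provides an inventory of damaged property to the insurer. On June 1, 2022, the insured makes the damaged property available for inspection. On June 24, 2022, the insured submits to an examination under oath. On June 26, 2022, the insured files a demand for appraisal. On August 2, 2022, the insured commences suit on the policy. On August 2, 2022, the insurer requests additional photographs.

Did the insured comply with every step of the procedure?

No

Step 1 — counting 5 days from February 23, 2022 (when the loss occurs) gives a deadline of February 28, 2022; not done until March 3, 2022, 3 days after the deadline.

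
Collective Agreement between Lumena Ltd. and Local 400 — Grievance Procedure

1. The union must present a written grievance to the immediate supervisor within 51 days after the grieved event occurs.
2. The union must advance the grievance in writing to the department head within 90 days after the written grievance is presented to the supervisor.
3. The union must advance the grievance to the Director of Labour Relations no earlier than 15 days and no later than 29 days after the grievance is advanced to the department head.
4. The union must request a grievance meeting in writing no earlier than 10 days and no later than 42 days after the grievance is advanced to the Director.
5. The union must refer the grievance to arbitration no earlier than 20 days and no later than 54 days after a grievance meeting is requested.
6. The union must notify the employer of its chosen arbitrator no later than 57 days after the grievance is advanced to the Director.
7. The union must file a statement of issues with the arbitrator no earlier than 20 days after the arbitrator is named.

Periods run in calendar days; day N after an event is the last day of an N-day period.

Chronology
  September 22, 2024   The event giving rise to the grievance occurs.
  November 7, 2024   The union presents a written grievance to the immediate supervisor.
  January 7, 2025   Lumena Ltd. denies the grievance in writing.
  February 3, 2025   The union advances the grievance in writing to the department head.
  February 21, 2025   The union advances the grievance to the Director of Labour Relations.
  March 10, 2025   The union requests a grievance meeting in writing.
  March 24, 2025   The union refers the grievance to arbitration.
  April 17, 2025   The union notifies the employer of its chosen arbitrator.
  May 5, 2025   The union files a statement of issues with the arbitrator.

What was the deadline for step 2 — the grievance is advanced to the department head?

February 5, 2025

Step 2 runs from November 7, 2024, when the written grievance is presented to the supervisor. 90 days after November 7, 2024 is February 5, 2025.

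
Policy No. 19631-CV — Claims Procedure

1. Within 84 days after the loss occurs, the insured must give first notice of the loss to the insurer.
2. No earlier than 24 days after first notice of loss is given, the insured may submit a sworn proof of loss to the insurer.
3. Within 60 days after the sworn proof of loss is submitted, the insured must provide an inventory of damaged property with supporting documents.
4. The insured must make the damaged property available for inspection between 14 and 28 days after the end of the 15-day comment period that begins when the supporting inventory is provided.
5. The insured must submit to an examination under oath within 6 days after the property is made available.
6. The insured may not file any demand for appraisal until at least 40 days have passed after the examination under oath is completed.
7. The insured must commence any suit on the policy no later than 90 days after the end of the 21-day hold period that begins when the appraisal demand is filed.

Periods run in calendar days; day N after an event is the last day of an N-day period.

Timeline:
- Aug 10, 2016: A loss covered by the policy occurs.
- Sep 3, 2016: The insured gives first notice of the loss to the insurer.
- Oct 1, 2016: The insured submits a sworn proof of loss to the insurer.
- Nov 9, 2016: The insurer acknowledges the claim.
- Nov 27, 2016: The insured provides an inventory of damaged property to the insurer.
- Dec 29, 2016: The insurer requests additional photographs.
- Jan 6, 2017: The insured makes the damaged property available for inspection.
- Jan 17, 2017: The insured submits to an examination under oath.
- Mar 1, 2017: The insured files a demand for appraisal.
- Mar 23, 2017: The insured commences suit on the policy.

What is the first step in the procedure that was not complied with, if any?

(1) due by Aug 10, 2016 + 84 days = Nov 2, 2016; completed Sep 3, 2016, before the deadline.
(2) permitted from Sep 3, 2016 + 24 days = Sep 27, 2016 onward; Oct 1, 2016 is on or after that date.
(3) due by Oct 1, 2016 + 60 days = Nov 30, 2016; done Nov 27, 2016 — timely.
(4) the permitted window runs from Dec 12, 2016 + 14 = Dec 26, 2016 to Dec 12, 2016 + 28 = Jan 9, 2017; done Jan 6, 2017, which is between those dates.
(5) due by Jan 6, 2017 + 6 days = Jan 12, 2017; done Jan 17, 2017 — 5 days late.

Step 5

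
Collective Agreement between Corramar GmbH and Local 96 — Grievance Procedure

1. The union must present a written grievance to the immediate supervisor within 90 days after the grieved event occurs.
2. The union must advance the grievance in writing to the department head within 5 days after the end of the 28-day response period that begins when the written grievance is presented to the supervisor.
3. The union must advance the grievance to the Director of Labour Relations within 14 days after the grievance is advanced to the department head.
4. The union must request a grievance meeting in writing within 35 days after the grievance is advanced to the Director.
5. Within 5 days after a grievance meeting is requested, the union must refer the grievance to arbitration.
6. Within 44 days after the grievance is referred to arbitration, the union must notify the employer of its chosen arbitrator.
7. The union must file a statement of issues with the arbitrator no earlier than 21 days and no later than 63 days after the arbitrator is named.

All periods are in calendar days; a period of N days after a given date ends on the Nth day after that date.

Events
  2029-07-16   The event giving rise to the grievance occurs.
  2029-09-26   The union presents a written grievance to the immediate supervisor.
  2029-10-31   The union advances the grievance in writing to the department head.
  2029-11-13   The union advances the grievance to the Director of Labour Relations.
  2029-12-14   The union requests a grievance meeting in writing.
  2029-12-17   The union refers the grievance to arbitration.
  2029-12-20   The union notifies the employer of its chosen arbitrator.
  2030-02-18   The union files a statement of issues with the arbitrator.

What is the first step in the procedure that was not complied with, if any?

(1) due by 2029-07-16 + 90 days = 2029-10-14; completed 2029-09-26, before the deadline.
(2) due by 2029-10-24 + 5 days = 2029-10-29; 2029-10-31 misses that deadline by 2 days.
No need to go further; step 2 was not satisfied.

Step 2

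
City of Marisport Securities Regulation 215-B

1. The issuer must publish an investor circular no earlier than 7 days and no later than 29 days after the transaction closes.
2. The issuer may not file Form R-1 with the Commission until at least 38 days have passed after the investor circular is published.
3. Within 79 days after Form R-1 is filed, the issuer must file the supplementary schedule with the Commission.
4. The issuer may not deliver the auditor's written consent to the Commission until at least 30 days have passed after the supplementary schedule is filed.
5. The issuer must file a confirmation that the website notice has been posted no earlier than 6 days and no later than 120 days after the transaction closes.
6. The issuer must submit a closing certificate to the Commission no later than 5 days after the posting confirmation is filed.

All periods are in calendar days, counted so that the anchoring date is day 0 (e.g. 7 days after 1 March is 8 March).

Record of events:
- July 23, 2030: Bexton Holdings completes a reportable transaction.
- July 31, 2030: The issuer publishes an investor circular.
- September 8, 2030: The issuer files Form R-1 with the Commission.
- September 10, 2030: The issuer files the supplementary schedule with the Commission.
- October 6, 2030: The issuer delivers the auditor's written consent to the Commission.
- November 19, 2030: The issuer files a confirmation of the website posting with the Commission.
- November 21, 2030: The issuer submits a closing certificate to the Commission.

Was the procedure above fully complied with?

No

(1) the permitted window runs from July 23, 2030 + 7 = July 30, 2030 to July 23, 2030 + 29 = August 21, 2030; done July 31, 2030, which is between those dates.
(2) permitted from July 31, 2030 + 38 days = September 7, 2030 onward; September 8, 2030 is on or after that date.
(3) due by September 8, 2030 + 79 days = November 26, 2030; September 10, 2030 is within that limit.
(4) permitted from September 10, 2030 + 30 days = October 10, 2030 onward; October 6, 2030 is 4 days before the earliest permitted date.
The analysis stops there.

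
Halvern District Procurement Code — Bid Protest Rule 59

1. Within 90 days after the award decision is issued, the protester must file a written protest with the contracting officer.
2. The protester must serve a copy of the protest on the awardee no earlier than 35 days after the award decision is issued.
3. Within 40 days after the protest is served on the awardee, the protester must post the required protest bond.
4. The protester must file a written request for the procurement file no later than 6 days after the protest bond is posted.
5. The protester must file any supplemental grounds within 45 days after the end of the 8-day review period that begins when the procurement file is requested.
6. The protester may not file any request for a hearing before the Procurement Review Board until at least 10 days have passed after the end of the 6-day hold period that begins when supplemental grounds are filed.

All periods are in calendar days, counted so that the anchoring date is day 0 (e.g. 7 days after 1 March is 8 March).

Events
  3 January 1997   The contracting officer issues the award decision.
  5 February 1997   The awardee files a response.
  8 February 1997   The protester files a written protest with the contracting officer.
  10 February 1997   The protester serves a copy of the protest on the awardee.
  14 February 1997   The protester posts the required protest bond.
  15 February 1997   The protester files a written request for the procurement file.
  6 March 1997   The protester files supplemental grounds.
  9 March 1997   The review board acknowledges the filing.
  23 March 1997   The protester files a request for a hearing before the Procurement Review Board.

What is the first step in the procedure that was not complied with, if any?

(1) due by 3 January 1997 + 90 days = 3 April 1997; 8 February 1997 is within that limit.
(2) permitted from 3 January 1997 + 35 days = 7 February 1997 onward; done 10 February 1997 — permitted.
(3) due by 10 February 1997 + 40 days = 22 March 1997; completed 14 February 1997, before the deadline.
(4) due by 14 February 1997 + 6 days = 20 February 1997; completed 15 February 1997, before the deadline.
(5) due by 23 February 1997 + 45 days = 9 April 1997; done 6 March 1997 — timely.
(6) permitted from 12 March 1997 + 10 days = 22 March 1997 onward; done 23 March 1997, after the minimum wait.

None — every step was satisfied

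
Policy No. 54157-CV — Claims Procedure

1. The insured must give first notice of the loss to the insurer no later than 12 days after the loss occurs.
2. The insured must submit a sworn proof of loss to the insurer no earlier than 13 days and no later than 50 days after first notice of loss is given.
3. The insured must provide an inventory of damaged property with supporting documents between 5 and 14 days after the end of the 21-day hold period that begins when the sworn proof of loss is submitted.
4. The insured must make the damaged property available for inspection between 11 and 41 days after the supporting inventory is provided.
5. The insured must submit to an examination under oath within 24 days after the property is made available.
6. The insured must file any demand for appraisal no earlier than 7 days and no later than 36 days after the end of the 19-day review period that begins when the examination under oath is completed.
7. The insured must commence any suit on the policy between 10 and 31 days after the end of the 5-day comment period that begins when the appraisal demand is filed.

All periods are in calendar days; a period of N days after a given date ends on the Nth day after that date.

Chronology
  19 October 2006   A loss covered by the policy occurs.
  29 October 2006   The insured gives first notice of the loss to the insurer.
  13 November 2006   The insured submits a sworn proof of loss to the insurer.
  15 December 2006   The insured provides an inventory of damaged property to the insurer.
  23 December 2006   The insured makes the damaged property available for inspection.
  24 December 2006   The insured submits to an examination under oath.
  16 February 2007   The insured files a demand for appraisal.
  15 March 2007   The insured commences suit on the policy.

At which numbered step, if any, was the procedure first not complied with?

Step 4

(1) due by 19 October 2006 + 12 days = 31 October 2006; done 29 October 2006 — timely.
(2) the permitted window runs from 29 October 2006 + 13 = 11 November 2006 to 29 October 2006 + 50 = 18 December 2006; done 13 November 2006 — within the window.
(3) the permitted window runs from 4 December 2006 + 5 = 9 December 2006 to 4 December 2006 + 14 = 18 December 2006; done 15 December 2006 — within the window.
(4) the permitted window runs from 15 December 2006 + 11 = 26 December 2006 to 15 December 2006 + 41 = 25 January 2007; done 23 December 2006 — 3 days before the window opened.
The analysis stops there.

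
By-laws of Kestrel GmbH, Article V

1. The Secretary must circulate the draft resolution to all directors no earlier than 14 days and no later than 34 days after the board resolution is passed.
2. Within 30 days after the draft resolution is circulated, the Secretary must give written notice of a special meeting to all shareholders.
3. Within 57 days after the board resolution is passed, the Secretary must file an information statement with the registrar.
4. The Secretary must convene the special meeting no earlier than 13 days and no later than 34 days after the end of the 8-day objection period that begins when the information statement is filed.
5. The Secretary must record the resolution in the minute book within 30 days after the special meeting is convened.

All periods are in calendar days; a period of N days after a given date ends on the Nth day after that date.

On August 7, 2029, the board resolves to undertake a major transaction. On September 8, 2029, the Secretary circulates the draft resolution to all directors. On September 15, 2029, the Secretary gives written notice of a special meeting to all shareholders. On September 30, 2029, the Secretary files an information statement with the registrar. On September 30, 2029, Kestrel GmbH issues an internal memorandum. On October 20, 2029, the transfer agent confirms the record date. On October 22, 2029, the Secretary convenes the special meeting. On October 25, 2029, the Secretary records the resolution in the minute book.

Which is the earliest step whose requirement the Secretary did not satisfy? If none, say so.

None — every step was satisfied

Step 1: the window is 14–34 days after August 7, 2029 (when the board resolution is passed), so August 21, 2029 through September 10, 2029; done September 8, 2029, which is between those dates.
Step 2: 30 days after September 8, 2029 (when the draft resolution is circulated) is October 8, 2029; completed September 15, 2029, before the deadline.
Step 3: 57 days after August 7, 2029 (when the board resolution is passed) is October 3, 2029; September 30, 2029 is within that limit.
Step 4: the window is 13–34 days after October 8, 2029 (end of the 8-day objection period, which began when the information statement is filed on September 30, 2029), so October 21, 2029 through November 11, 2029; done October 22, 2029, which is between those dates.
Step 5: 30 days after October 22, 2029 (when the special meeting is convened) is November 21, 2029; October 25, 2029 is within that limit.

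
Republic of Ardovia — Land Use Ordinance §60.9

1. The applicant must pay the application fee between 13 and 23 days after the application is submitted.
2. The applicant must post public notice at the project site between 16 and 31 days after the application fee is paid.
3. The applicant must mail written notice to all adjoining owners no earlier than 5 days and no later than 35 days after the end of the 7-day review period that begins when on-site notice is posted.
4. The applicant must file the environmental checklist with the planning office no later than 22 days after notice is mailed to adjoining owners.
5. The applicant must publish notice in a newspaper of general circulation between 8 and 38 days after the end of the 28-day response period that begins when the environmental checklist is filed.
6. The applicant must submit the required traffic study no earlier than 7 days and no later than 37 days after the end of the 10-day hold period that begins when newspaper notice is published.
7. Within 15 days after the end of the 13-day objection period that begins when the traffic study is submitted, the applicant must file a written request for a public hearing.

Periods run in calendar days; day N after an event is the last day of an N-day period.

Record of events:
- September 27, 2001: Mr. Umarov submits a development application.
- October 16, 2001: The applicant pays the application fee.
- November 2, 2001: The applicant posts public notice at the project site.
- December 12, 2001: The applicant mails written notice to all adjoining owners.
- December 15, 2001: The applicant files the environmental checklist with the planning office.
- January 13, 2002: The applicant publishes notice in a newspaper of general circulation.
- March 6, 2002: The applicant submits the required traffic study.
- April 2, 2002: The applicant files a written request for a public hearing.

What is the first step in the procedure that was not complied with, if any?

Step 1: the window is 13–23 days after September 27, 2001 (when the application is submitted), so October 10, 2001 through October 20, 2001; October 16, 2001 falls inside that range.
Step 2: the window is 16–31 days after October 16, 2001 (when the application fee is paid), so November 1, 2001 through November 16, 2001; November 2, 2001 falls inside that range.
Step 3: the window is 5–35 days after November 9, 2001 (end of the 7-day review period, which began when on-site notice is posted on November 2, 2001), so November 14, 2001 through December 14, 2001; done December 12, 2001, which is between those dates.
Step 4: 22 days after December 12, 2001 (when notice is mailed to adjoining owners) is January 3, 2002; completed December 15, 2001, before the deadline.
Step 5: the window is 8–38 days after January 12, 2002 (end of the 28-day response period, which began when the environmental checklist is filed on December 15, 2001), so January 20, 2002 through February 19, 2002; done January 13, 2002 — 7 days before the window opened.

Step 5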